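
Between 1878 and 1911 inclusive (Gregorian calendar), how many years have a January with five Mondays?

14

January has 31 days; it has five Mondays when Monday falls among the first (month-length − 28) days — i.e. when January 1 is one of Monday/Sunday/Saturday.
January 1 by year: 1878:Tue 1879:Wed 1880:Thu 1881:Sat✓ 1882:Sun✓ 1883:Mon✓ 1884:Tue 1885:Thu 1886:Fri 1887:Sat✓ 1888:Sun✓ 1889:Tue 1890:Wed 1891:Thu 1892:Fri …(4 more)… 1897:Fri 1898:Sat✓ 1899:Sun✓ 1900:Mon✓ 1901:Tue 1902:Wed 1903:Thu 1904:Fri 1905:Sun✓ 1906:Mon✓ 1907:Tue 1908:Wed 1909:Fri 1910:Sat✓ 1911:Sun✓
Years with five Mondays: 1881, 1882, 1883, 1887, 1888, 1893, 1894, 1898, 1899, 1900, 1905, 1906, 1910, 1911 → 14.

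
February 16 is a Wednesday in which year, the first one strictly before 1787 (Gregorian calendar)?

1785

From one year to the next, a fixed date's weekday advances by 1, or by 2 when a Feb 29 lies between the two dates.
1787: February 16 is Friday.
1786: Thursday (−1)
1785: Wednesday (−1)
February 16 falls on a Wednesday in 1785.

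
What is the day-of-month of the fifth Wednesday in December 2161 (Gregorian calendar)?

30

December 1, 2161 is a Tuesday, so the first Wednesday is the 2nd.
The fifth Wednesday is 2 + 28 = 30.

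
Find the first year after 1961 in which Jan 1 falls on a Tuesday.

1963

Jan 1 advances by 2 weekdays after a leap year and by 1 after a common year.
1961: Jan 1 is Sunday.
1962: Monday
1963: Tuesday
1963 begins on a Tuesday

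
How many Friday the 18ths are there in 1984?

1

Check the 18th of each month of 1984: Jan 18: Wed, Feb 18: Sat, Mar 18: Sun, Apr 18: Wed, May 18: Fri, Jun 18: Mon, Jul 18: Wed, Aug 18: Sat, Sep 18: Tue, Oct 18: Thu, Nov 18: Sun, Dec 18: Tue.
Friday occurs in May — 1 month.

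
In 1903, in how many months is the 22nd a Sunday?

3

Check the 22nd of each month of 1903: Jan 22: Thu, Feb 22: Sun, Mar 22: Sun, Apr 22: Wed, May 22: Fri, Jun 22: Mon, Jul 22: Wed, Aug 22: Sat, Sep 22: Tue, Oct 22: Thu, Nov 22: Sun, Dec 22: Tue.
Sunday occurs in February, March, November — 3 months.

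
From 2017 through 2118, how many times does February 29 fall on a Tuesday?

Leap years in 2017–2118: 24 of them.
Feb 29 weekday advances by 5 (mod 7) from one leap year to the next four years later (or differs when a century non-leap intervenes).
Leap-day weekdays: 2020:Sat 2024:Thu 2028:Tue✓ 2032:Sun 2036:Fri 2040:Wed 2044:Mon 2048:Sat 2052:Thu 2056:Tue✓ 2060:Sun 2064:Fri 2068:Wed 2072:Mon 2076:Sat 2080:Thu 2084:Tue✓ 2088:Sun 2092:Fri 2096:Wed 2104:Fri 2108:Wed 2112:Mon 2116:Sat
Tuesday: 2028, 2056, 2084 → 3.

3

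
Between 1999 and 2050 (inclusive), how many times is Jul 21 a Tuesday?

7

Track Jul 21's weekday year by year (advancing +1, or +2 across a Feb 29):
  1999: Wed  2000: Fri (+2)  2001: Sat (+1)  2002: Sun (+1)  2003: Mon (+1)
  2004: Wed (+2)  2005: Thu (+1)  2006: Fri (+1)  2007: Sat (+1)  2008: Mon (+2)
  2009: Tue (+1) ✓  2010: Wed (+1)  2011: Thu (+1)  2012: Sat (+2)  … (24 more years) …
  2037: Tue (+1) ✓  2038: Wed (+1)  2039: Thu (+1)  2040: Sat (+2)  2041: Sun (+1)
  2042: Mon (+1)  2043: Tue (+1) ✓  2044: Thu (+2)  2045: Fri (+1)  2046: Sat (+1)
  2047: Sun (+1)  2048: Tue (+2) ✓  2049: Wed (+1)  2050: Thu (+1)
Tuesday years: 2009, 2015, 2020, 2026, 2037, 2043, 2048 — 7 in total.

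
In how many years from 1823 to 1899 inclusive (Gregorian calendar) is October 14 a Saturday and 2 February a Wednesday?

Check each year's weekday for October 14 and 2 February:
  1823: Tue/Sun  1824: Thu/Mon  1825: Fri/Wed  1826: Sat/Thu  1827: Sun/Fri  1828: Tue/Sat  1829: Wed/Mon  1830: Thu/Tue  1831: Fri/Wed  1832: Sun/Thu  1833: Mon/Sat  1834: Tue/Sun  1835: Wed/Mon  1836: Fri/Tue  …(49 more)…  1886: Thu/Tue  1887: Fri/Wed  1888: Sun/Thu  1889: Mon/Sat  1890: Tue/Sun  1891: Wed/Mon  1892: Fri/Tue  1893: Sat/Thu  1894: Sun/Fri  1895: Mon/Sat  1896: Wed/Sun  1897: Thu/Tue  1898: Fri/Wed  1899: Sat/Thu
Both conditions hold in: 1848, 1876 — 2.

2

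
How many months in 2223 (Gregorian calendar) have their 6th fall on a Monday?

Check the 6th of each month of 2223: Jan 6: Mon, Feb 6: Thu, Mar 6: Thu, Apr 6: Sun, May 6: Tue, Jun 6: Fri, Jul 6: Sun, Aug 6: Wed, Sep 6: Sat, Oct 6: Mon, Nov 6: Thu, Dec 6: Sat.
Monday occurs in January, October — 2 months.

2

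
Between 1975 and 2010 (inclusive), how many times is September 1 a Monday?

Track September 1's weekday year by year (advancing +1, or +2 across a Feb 29):
  1975: Mon ✓  1976: Wed (+2)  1977: Thu (+1)  1978: Fri (+1)  1979: Sat (+1)
  1980: Mon (+2) ✓  1981: Tue (+1)  1982: Wed (+1)  1983: Thu (+1)  1984: Sat (+2)
  1985: Sun (+1)  1986: Mon (+1) ✓  1987: Tue (+1)  1988: Thu (+2)  … (8 more years) …
  1997: Mon (+1) ✓  1998: Tue (+1)  1999: Wed (+1)  2000: Fri (+2)  2001: Sat (+1)
  2002: Sun (+1)  2003: Mon (+1) ✓  2004: Wed (+2)  2005: Thu (+1)  2006: Fri (+1)
  2007: Sat (+1)  2008: Mon (+2) ✓  2009: Tue (+1)  2010: Wed (+1)
Monday years: 1975, 1980, 1986, 1997, 2003, 2008 — 6 in total.

6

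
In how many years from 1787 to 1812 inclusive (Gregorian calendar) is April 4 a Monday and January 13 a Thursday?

2

Check each year's weekday for April 4 and January 13:
  1787: Wed/Sat  1788: Fri/Sun  1789: Sat/Tue  1790: Sun/Wed  1791: Mon/Thu ✓  1792: Wed/Fri  1793: Thu/Sun  1794: Fri/Mon  1795: Sat/Tue  1796: Mon/Wed  1797: Tue/Fri  1798: Wed/Sat  1799: Thu/Sun  1800: Fri/Mon  1801: Sat/Tue  1802: Sun/Wed  1803: Mon/Thu ✓  1804: Wed/Fri  1805: Thu/Sun  1806: Fri/Mon  1807: Sat/Tue  1808: Mon/Wed  1809: Tue/Fri  1810: Wed/Sat  1811: Thu/Sun  1812: Sat/Mon
Both conditions hold in: 1791, 1803 — 2.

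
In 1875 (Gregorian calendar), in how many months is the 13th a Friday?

Check the 13th of each month of 1875: Jan 13: Wed, Feb 13: Sat, Mar 13: Sat, Apr 13: Tue, May 13: Thu, Jun 13: Sun, Jul 13: Tue, Aug 13: Fri, Sep 13: Mon, Oct 13: Wed, Nov 13: Sat, Dec 13: Mon.
Friday occurs in August — 1 month.

1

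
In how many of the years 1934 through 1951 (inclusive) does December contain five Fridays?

December has 31 days; it has five Fridays when Friday falls among the first (month-length − 28) days — i.e. when December 1 is one of Friday/Thursday/Wednesday.
December 1 by year: 1934:Sat 1935:Sun 1936:Tue 1937:Wed✓ 1938:Thu✓ 1939:Fri✓ 1940:Sun 1941:Mon 1942:Tue 1943:Wed✓ 1944:Fri✓ 1945:Sat 1946:Sun 1947:Mon 1948:Wed✓ 1949:Thu✓ 1950:Fri✓ 1951:Sat
Years with five Fridays: 1937, 1938, 1939, 1943, 1944, 1948, 1949, 1950 → 8.

8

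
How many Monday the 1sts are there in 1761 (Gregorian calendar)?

Check the 1st of each month of 1761: Jan 1: Thu, Feb 1: Sun, Mar 1: Sun, Apr 1: Wed, May 1: Fri, Jun 1: Mon, Jul 1: Wed, Aug 1: Sat, Sep 1: Tue, Oct 1: Thu, Nov 1: Sun, Dec 1: Tue.
Monday occurs in June — 1 month.

1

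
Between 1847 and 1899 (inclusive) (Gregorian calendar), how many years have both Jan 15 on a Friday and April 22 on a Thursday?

6

Check each year's weekday for Jan 15 and April 22:
  1847: Fri/Thu ✓  1848: Sat/Sat  1849: Mon/Sun  1850: Tue/Mon  1851: Wed/Tue  1852: Thu/Thu  1853: Sat/Fri  1854: Sun/Sat  1855: Mon/Sun  1856: Tue/Tue  1857: Thu/Wed  1858: Fri/Thu ✓  1859: Sat/Fri  1860: Sun/Sun  …(25 more)…  1886: Fri/Thu ✓  1887: Sat/Fri  1888: Sun/Sun  1889: Tue/Mon  1890: Wed/Tue  1891: Thu/Wed  1892: Fri/Fri  1893: Sun/Sat  1894: Mon/Sun  1895: Tue/Mon  1896: Wed/Wed  1897: Fri/Thu ✓  1898: Sat/Fri  1899: Sun/Sat
Both conditions hold in: 1847, 1858, 1869, 1875, 1886, 1897 — 6.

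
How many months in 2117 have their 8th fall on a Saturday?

Check the 8th of each month of 2117: Jan 8: Fri, Feb 8: Mon, Mar 8: Mon, Apr 8: Thu, May 8: Sat, Jun 8: Tue, Jul 8: Thu, Aug 8: Sun, Sep 8: Wed, Oct 8: Fri, Nov 8: Mon, Dec 8: Wed.
Saturday occurs in May — 1 month.

1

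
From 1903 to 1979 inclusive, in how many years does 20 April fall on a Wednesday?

Track 20 April's weekday year by year (advancing +1, or +2 across a Feb 29):
  1903: Mon  1904: Wed (+2) ✓  1905: Thu (+1)  1906: Fri (+1)  1907: Sat (+1)
  1908: Mon (+2)  1909: Tue (+1)  1910: Wed (+1) ✓  1911: Thu (+1)  1912: Sat (+2)
  1913: Sun (+1)  1914: Mon (+1)  1915: Tue (+1)  1916: Thu (+2)  … (49 more years) …
  1966: Wed (+1) ✓  1967: Thu (+1)  1968: Sat (+2)  1969: Sun (+1)  1970: Mon (+1)
  1971: Tue (+1)  1972: Thu (+2)  1973: Fri (+1)  1974: Sat (+1)  1975: Sun (+1)
  1976: Tue (+2)  1977: Wed (+1) ✓  1978: Thu (+1)  1979: Fri (+1)
Wednesday years: 1904, 1910, 1921, 1927, 1932, 1938, 1949, 1955, 1960, 1966, 1977 — 11 in total.

11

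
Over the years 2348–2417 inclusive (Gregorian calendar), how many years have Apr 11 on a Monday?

Track Apr 11's weekday year by year (advancing +1, or +2 across a Feb 29):
  2348: Sun  2349: Mon (+1) ✓  2350: Tue (+1)  2351: Wed (+1)  2352: Fri (+2)
  2353: Sat (+1)  2354: Sun (+1)  2355: Mon (+1) ✓  2356: Wed (+2)  2357: Thu (+1)
  2358: Fri (+1)  2359: Sat (+1)  2360: Mon (+2) ✓  2361: Tue (+1)  … (42 more years) …
  2404: Sun (+2)  2405: Mon (+1) ✓  2406: Tue (+1)  2407: Wed (+1)  2408: Fri (+2)
  2409: Sat (+1)  2410: Sun (+1)  2411: Mon (+1) ✓  2412: Wed (+2)  2413: Thu (+1)
  2414: Fri (+1)  2415: Sat (+1)  2416: Mon (+2) ✓  2417: Tue (+1)
Monday years: 2349, 2355, 2360, 2366, 2377, 2383, 2388, 2394, 2405, 2411, 2416 — 11 in total.

11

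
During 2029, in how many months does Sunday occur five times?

A month of length L has five Sundays iff its first Sunday is on day ≤ L−28 (so day 1–3 in a 31-day month, 1–2 in a 30-day month, day 1 in a leap February).
Checking each month of 2029: Jan starts Mon (31d); Feb starts Thu (28d); Mar starts Thu (31d); Apr starts Sun (30d) ✓; May starts Tue (31d); Jun starts Fri (30d); Jul starts Sun (31d) ✓; Aug starts Wed (31d); Sep starts Sat (30d) ✓; Oct starts Mon (31d); Nov starts Thu (30d); Dec starts Sat (31d) ✓.
Five-Sunday months: April, July, September, December → 4.

4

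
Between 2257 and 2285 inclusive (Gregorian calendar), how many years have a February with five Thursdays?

February has 28 days (29 in leap years); it has five Thursdays when Thursday falls among the first (month-length − 28) days — i.e. when February 1 is Thursday in a leap year (never in a common year).
February 1 by year: 2257:Sun 2258:Mon 2259:Tue 2260:Wed 2261:Fri 2262:Sat 2263:Sun 2264:Mon 2265:Wed 2266:Thu 2267:Fri 2268:Sat 2269:Mon 2270:Tue 2271:Wed 2272:Thu✓ 2273:Sat 2274:Sun 2275:Mon 2276:Tue 2277:Thu 2278:Fri 2279:Sat 2280:Sun 2281:Tue 2282:Wed 2283:Thu 2284:Fri 2285:Sun
Years with five Thursdays: 2272 → 1.

1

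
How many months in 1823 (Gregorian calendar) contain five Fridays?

A month of length L has five Fridays iff its first Friday is on day ≤ L−28 (so day 1–3 in a 31-day month, 1–2 in a 30-day month, day 1 in a leap February).
Checking each month of 1823: Jan starts Wed (31d) ✓; Feb starts Sat (28d); Mar starts Sat (31d); Apr starts Tue (30d); May starts Thu (31d) ✓; Jun starts Sun (30d); Jul starts Tue (31d); Aug starts Fri (31d) ✓; Sep starts Mon (30d); Oct starts Wed (31d) ✓; Nov starts Sat (30d); Dec starts Mon (31d).
Five-Friday months: January, May, August, October → 4.

4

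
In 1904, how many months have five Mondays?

4

A month of length L has five Mondays iff its first Monday is on day ≤ L−28 (so day 1–3 in a 31-day month, 1–2 in a 30-day month, day 1 in a leap February).
Checking each month of 1904: Jan starts Fri (31d); Feb starts Mon (29d) ✓; Mar starts Tue (31d); Apr starts Fri (30d); May starts Sun (31d) ✓; Jun starts Wed (30d); Jul starts Fri (31d); Aug starts Mon (31d) ✓; Sep starts Thu (30d); Oct starts Sat (31d) ✓; Nov starts Tue (30d); Dec starts Thu (31d).
Five-Monday months: February, May, August, October → 4.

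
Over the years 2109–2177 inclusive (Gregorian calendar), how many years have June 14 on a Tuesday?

10

Track June 14's weekday year by year (advancing +1, or +2 across a Feb 29):
  2109: Fri  2110: Sat (+1)  2111: Sun (+1)  2112: Tue (+2) ✓  2113: Wed (+1)
  2114: Thu (+1)  2115: Fri (+1)  2116: Sun (+2)  2117: Mon (+1)  2118: Tue (+1) ✓
  2119: Wed (+1)  2120: Fri (+2)  2121: Sat (+1)  2122: Sun (+1)  … (41 more years) …
  2164: Thu (+2)  2165: Fri (+1)  2166: Sat (+1)  2167: Sun (+1)  2168: Tue (+2) ✓
  2169: Wed (+1)  2170: Thu (+1)  2171: Fri (+1)  2172: Sun (+2)  2173: Mon (+1)
  2174: Tue (+1) ✓  2175: Wed (+1)  2176: Fri (+2)  2177: Sat (+1)
Tuesday years: 2112, 2118, 2129, 2135, 2140, 2146, 2157, 2163, 2168, 2174 — 10 in total.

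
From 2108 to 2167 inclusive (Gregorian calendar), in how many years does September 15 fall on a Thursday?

8

Track September 15's weekday year by year (advancing +1, or +2 across a Feb 29):
  2108: Sat  2109: Sun (+1)  2110: Mon (+1)  2111: Tue (+1)  2112: Thu (+2) ✓
  2113: Fri (+1)  2114: Sat (+1)  2115: Sun (+1)  2116: Tue (+2)  2117: Wed (+1)
  2118: Thu (+1) ✓  2119: Fri (+1)  2120: Sun (+2)  2121: Mon (+1)  … (32 more years) …
  2154: Sun (+1)  2155: Mon (+1)  2156: Wed (+2)  2157: Thu (+1) ✓  2158: Fri (+1)
  2159: Sat (+1)  2160: Mon (+2)  2161: Tue (+1)  2162: Wed (+1)  2163: Thu (+1) ✓
  2164: Sat (+2)  2165: Sun (+1)  2166: Mon (+1)  2167: Tue (+1)
Thursday years: 2112, 2118, 2129, 2135, 2140, 2146, 2157, 2163 — 8 in total.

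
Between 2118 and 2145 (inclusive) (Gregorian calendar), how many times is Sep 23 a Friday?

Track Sep 23's weekday year by year (advancing +1, or +2 across a Feb 29):
  2118: Fri ✓  2119: Sat (+1)  2120: Mon (+2)  2121: Tue (+1)  2122: Wed (+1)
  2123: Thu (+1)  2124: Sat (+2)  2125: Sun (+1)  2126: Mon (+1)  2127: Tue (+1)
  2128: Thu (+2)  2129: Fri (+1) ✓  2130: Sat (+1)  2131: Sun (+1)  2132: Tue (+2)
  2133: Wed (+1)  2134: Thu (+1)  2135: Fri (+1) ✓  2136: Sun (+2)  2137: Mon (+1)
  2138: Tue (+1)  2139: Wed (+1)  2140: Fri (+2) ✓  2141: Sat (+1)  2142: Sun (+1)
  2143: Mon (+1)  2144: Wed (+2)  2145: Thu (+1)
Friday years: 2118, 2129, 2135, 2140 — 4 in total.

4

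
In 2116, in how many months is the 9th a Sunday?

2

Check the 9th of each month of 2116: Jan 9: Thu, Feb 9: Sun, Mar 9: Mon, Apr 9: Thu, May 9: Sat, Jun 9: Tue, Jul 9: Thu, Aug 9: Sun, Sep 9: Wed, Oct 9: Fri, Nov 9: Mon, Dec 9: Wed.
Sunday occurs in February, August — 2 months.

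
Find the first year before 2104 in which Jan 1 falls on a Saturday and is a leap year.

2084

Jan 1 advances by 2 weekdays after a leap year and by 1 after a common year.
2104: Jan 1 is Tuesday (leap).
2103: Monday
2102: Sunday
2101: Saturday
2100: Friday
2099: Thursday
2098: Wednesday
2097: Tuesday
2096: Sunday (leap)
2095: Saturday
2094: Friday
2093: Thursday
2092: Tuesday (leap)
2091: Monday
2090: Sunday
2089: Saturday
2088: Thursday (leap)
2087: Wednesday
2086: Tuesday
2085: Monday
2084: Saturday (leap)
2084 begins on a Saturday and is a leap year.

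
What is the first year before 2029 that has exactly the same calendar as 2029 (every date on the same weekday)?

2018

Two years share a calendar iff Jan 1 falls on the same weekday and both are leap or both are common. 2029: Jan 1 is Monday, common year.
2028: Jan 1 Saturday, leap
2027: Jan 1 Friday, common
2026: Jan 1 Thursday, common
2025: Jan 1 Wednesday, common
2024: Jan 1 Monday, leap
2023: Jan 1 Sunday, common
2022: Jan 1 Saturday, common
2021: Jan 1 Friday, common
2020: Jan 1 Wednesday, leap
2019: Jan 1 Tuesday, common
2018: Jan 1 Monday, common
2018 matches on both conditions.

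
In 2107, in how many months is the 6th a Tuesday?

Check the 6th of each month of 2107: Jan 6: Thu, Feb 6: Sun, Mar 6: Sun, Apr 6: Wed, May 6: Fri, Jun 6: Mon, Jul 6: Wed, Aug 6: Sat, Sep 6: Tue, Oct 6: Thu, Nov 6: Sun, Dec 6: Tue.
Tuesday occurs in September, December — 2 months.

2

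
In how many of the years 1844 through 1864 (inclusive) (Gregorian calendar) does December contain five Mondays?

10

December has 31 days; it has five Mondays when Monday falls among the first (month-length − 28) days — i.e. when December 1 is one of Monday/Sunday/Saturday.
December 1 by year: 1844:Sun✓ 1845:Mon✓ 1846:Tue 1847:Wed 1848:Fri 1849:Sat✓ 1850:Sun✓ 1851:Mon✓ 1852:Wed 1853:Thu 1854:Fri 1855:Sat✓ 1856:Mon✓ 1857:Tue 1858:Wed 1859:Thu 1860:Sat✓ 1861:Sun✓ 1862:Mon✓ 1863:Tue 1864:Thu
Years with five Mondays: 1844, 1845, 1849, 1850, 1851, 1855, 1856, 1860, 1861, 1862 → 10.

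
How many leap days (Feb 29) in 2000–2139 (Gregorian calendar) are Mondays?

Leap years in 2000–2139: 34 of them.
Feb 29 weekday advances by 5 (mod 7) from one leap year to the next four years later (or differs when a century non-leap intervenes).
Leap-day weekdays: 2000:Tue 2004:Sun 2008:Fri 2012:Wed 2016:Mon✓ 2020:Sat 2024:Thu 2028:Tue 2032:Sun 2036:Fri 2040:Wed 2044:Mon✓ 2048:Sat …(8 more)… 2084:Tue 2088:Sun 2092:Fri 2096:Wed 2104:Fri 2108:Wed 2112:Mon✓ 2116:Sat 2120:Thu 2124:Tue 2128:Sun 2132:Fri 2136:Wed
Monday: 2016, 2044, 2072, 2112 → 4.

4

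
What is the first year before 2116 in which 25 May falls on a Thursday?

2113

From one year to the next, a fixed date's weekday advances by 1, or by 2 when a Feb 29 lies between the two dates.
2116: May 25 is Monday.
2115: Saturday (−2)
2114: Friday (−1)
2113: Thursday (−1)
25 May falls on a Thursday in 2113.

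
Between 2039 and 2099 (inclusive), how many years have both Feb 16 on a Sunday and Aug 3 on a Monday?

2

Check each year's weekday for Feb 16 and Aug 3:
  2039: Wed/Wed  2040: Thu/Fri  2041: Sat/Sat  2042: Sun/Sun  2043: Mon/Mon  2044: Tue/Wed  2045: Thu/Thu  2046: Fri/Fri  2047: Sat/Sat  2048: Sun/Mon ✓  2049: Tue/Tue  2050: Wed/Wed  2051: Thu/Thu  2052: Fri/Sat  …(33 more)…  2086: Sat/Sat  2087: Sun/Sun  2088: Mon/Tue  2089: Wed/Wed  2090: Thu/Thu  2091: Fri/Fri  2092: Sat/Sun  2093: Mon/Mon  2094: Tue/Tue  2095: Wed/Wed  2096: Thu/Fri  2097: Sat/Sat  2098: Sun/Sun  2099: Mon/Mon
Both conditions hold in: 2048, 2076 — 2.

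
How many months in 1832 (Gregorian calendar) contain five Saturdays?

4

A month of length L has five Saturdays iff its first Saturday is on day ≤ L−28 (so day 1–3 in a 31-day month, 1–2 in a 30-day month, day 1 in a leap February).
Checking each month of 1832: Jan starts Sun (31d); Feb starts Wed (29d); Mar starts Thu (31d) ✓; Apr starts Sun (30d); May starts Tue (31d); Jun starts Fri (30d) ✓; Jul starts Sun (31d); Aug starts Wed (31d); Sep starts Sat (30d) ✓; Oct starts Mon (31d); Nov starts Thu (30d); Dec starts Sat (31d) ✓.
Five-Saturday months: March, June, September, December → 4.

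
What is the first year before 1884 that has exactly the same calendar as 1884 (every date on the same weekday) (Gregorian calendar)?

Two years share a calendar iff Jan 1 falls on the same weekday and both are leap or both are common. 1884: Jan 1 is Tuesday, leap year.
1883: Jan 1 Monday, common
1882: Jan 1 Sunday, common
1881: Jan 1 Saturday, common
1880: Jan 1 Thursday, leap
1879: Jan 1 Wednesday, common
1878: Jan 1 Tuesday, common
1877: Jan 1 Monday, common
1876: Jan 1 Saturday, leap
1875: Jan 1 Friday, common
1874: Jan 1 Thursday, common
1873: Jan 1 Wednesday, common
1872: Jan 1 Monday, leap
1871: Jan 1 Sunday, common
1870: Jan 1 Saturday, common
1869: Jan 1 Friday, common
1868: Jan 1 Wednesday, leap
1867: Jan 1 Tuesday, common
1866: Jan 1 Monday, common
1865: Jan 1 Sunday, common
1864: Jan 1 Friday, leap
1863: Jan 1 Thursday, common
1862: Jan 1 Wednesday, common
1861: Jan 1 Tuesday, common
1860: Jan 1 Sunday, leap
1859: Jan 1 Saturday, common
1858: Jan 1 Friday, common
1857: Jan 1 Thursday, common
1856: Jan 1 Tuesday, leap
1856 matches on both conditions.

1856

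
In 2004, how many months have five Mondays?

4

A month of length L has five Mondays iff its first Monday is on day ≤ L−28 (so day 1–3 in a 31-day month, 1–2 in a 30-day month, day 1 in a leap February).
Checking each month of 2004: Jan starts Thu (31d); Feb starts Sun (29d); Mar starts Mon (31d) ✓; Apr starts Thu (30d); May starts Sat (31d) ✓; Jun starts Tue (30d); Jul starts Thu (31d); Aug starts Sun (31d) ✓; Sep starts Wed (30d); Oct starts Fri (31d); Nov starts Mon (30d) ✓; Dec starts Wed (31d).
Five-Monday months: March, May, August, November → 4.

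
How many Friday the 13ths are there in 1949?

1

Check the 13th of each month of 1949: Jan 13: Thu, Feb 13: Sun, Mar 13: Sun, Apr 13: Wed, May 13: Fri, Jun 13: Mon, Jul 13: Wed, Aug 13: Sat, Sep 13: Tue, Oct 13: Thu, Nov 13: Sun, Dec 13: Tue.
Friday occurs in May — 1 month.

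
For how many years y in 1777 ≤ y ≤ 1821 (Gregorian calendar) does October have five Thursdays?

October has 31 days; it has five Thursdays when Thursday falls among the first (month-length − 28) days — i.e. when October 1 is one of Thursday/Wednesday/Tuesday.
October 1 by year: 1777:Wed✓ 1778:Thu✓ 1779:Fri 1780:Sun 1781:Mon 1782:Tue✓ 1783:Wed✓ 1784:Fri 1785:Sat 1786:Sun 1787:Mon 1788:Wed✓ 1789:Thu✓ 1790:Fri 1791:Sat …(15 more)… 1807:Thu✓ 1808:Sat 1809:Sun 1810:Mon 1811:Tue✓ 1812:Thu✓ 1813:Fri 1814:Sat 1815:Sun 1816:Tue✓ 1817:Wed✓ 1818:Thu✓ 1819:Fri 1820:Sun 1821:Mon
Years with five Thursdays: 1777, 1778, 1782, 1783, 1788, 1789, 1793, 1794, 1795, 1799, 1800, 1801, 1805, 1806, 1807, 1811, 1812, 1816, 1817, 1818 → 20.

20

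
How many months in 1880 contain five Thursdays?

5

A month of length L has five Thursdays iff its first Thursday is on day ≤ L−28 (so day 1–3 in a 31-day month, 1–2 in a 30-day month, day 1 in a leap February).
Checking each month of 1880: Jan starts Thu (31d) ✓; Feb starts Sun (29d); Mar starts Mon (31d); Apr starts Thu (30d) ✓; May starts Sat (31d); Jun starts Tue (30d); Jul starts Thu (31d) ✓; Aug starts Sun (31d); Sep starts Wed (30d) ✓; Oct starts Fri (31d); Nov starts Mon (30d); Dec starts Wed (31d) ✓.
Five-Thursday months: January, April, July, September, December → 5.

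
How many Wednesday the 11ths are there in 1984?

3

Check the 11th of each month of 1984: Jan 11: Wed, Feb 11: Sat, Mar 11: Sun, Apr 11: Wed, May 11: Fri, Jun 11: Mon, Jul 11: Wed, Aug 11: Sat, Sep 11: Tue, Oct 11: Thu, Nov 11: Sun, Dec 11: Tue.
Wednesday occurs in January, April, July — 3 months.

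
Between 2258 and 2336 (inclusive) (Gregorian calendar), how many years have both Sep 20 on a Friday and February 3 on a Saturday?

Check each year's weekday for Sep 20 and February 3:
  2258: Mon/Wed  2259: Tue/Thu  2260: Thu/Fri  2261: Fri/Sun  2262: Sat/Mon  2263: Sun/Tue  2264: Tue/Wed  2265: Wed/Fri  2266: Thu/Sat  2267: Fri/Sun  2268: Sun/Mon  2269: Mon/Wed  2270: Tue/Thu  2271: Wed/Fri  …(51 more)…  2323: Thu/Sat  2324: Sat/Sun  2325: Sun/Tue  2326: Mon/Wed  2327: Tue/Thu  2328: Thu/Fri  2329: Fri/Sun  2330: Sat/Mon  2331: Sun/Tue  2332: Tue/Wed  2333: Wed/Fri  2334: Thu/Sat  2335: Fri/Sun  2336: Sun/Mon
Both conditions hold in: 2272, 2312 — 2.

2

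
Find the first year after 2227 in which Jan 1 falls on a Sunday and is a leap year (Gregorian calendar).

2232

Jan 1 advances by 2 weekdays after a leap year and by 1 after a common year.
2227: Jan 1 is Monday.
2228: Tuesday (leap)
2229: Thursday
2230: Friday
2231: Saturday
2232: Sunday (leap)
2232 begins on a Sunday and is a leap year.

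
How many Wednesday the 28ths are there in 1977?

2

Check the 28th of each month of 1977: Jan 28: Fri, Feb 28: Mon, Mar 28: Mon, Apr 28: Thu, May 28: Sat, Jun 28: Tue, Jul 28: Thu, Aug 28: Sun, Sep 28: Wed, Oct 28: Fri, Nov 28: Mon, Dec 28: Wed.
Wednesday occurs in September, December — 2 months.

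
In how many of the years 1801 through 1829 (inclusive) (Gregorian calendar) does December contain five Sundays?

December has 31 days; it has five Sundays when Sunday falls among the first (month-length − 28) days — i.e. when December 1 is one of Sunday/Saturday/Friday.
December 1 by year: 1801:Tue 1802:Wed 1803:Thu 1804:Sat✓ 1805:Sun✓ 1806:Mon 1807:Tue 1808:Thu 1809:Fri✓ 1810:Sat✓ 1811:Sun✓ 1812:Tue 1813:Wed 1814:Thu 1815:Fri✓ 1816:Sun✓ 1817:Mon 1818:Tue 1819:Wed 1820:Fri✓ 1821:Sat✓ 1822:Sun✓ 1823:Mon 1824:Wed 1825:Thu 1826:Fri✓ 1827:Sat✓ 1828:Mon 1829:Tue
Years with five Sundays: 1804, 1805, 1809, 1810, 1811, 1815, 1816, 1820, 1821, 1822, 1826, 1827 → 12.

12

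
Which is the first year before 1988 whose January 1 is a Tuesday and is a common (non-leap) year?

1985

Jan 1 advances by 2 weekdays after a leap year and by 1 after a common year.
1988: Jan 1 is Friday (leap).
1987: Thursday
1986: Wednesday
1985: Tuesday
1985 begins on a Tuesday and is a common year.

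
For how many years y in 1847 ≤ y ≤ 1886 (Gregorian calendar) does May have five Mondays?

18

May has 31 days; it has five Mondays when Monday falls among the first (month-length − 28) days — i.e. when May 1 is one of Monday/Sunday/Saturday.
May 1 by year: 1847:Sat✓ 1848:Mon✓ 1849:Tue 1850:Wed 1851:Thu 1852:Sat✓ 1853:Sun✓ 1854:Mon✓ 1855:Tue 1856:Thu 1857:Fri 1858:Sat✓ 1859:Sun✓ 1860:Tue 1861:Wed …(10 more)… 1872:Wed 1873:Thu 1874:Fri 1875:Sat✓ 1876:Mon✓ 1877:Tue 1878:Wed 1879:Thu 1880:Sat✓ 1881:Sun✓ 1882:Mon✓ 1883:Tue 1884:Thu 1885:Fri 1886:Sat✓
Years with five Mondays: 1847, 1848, 1852, 1853, 1854, 1858, 1859, 1864, 1865, 1869, 1870, 1871, 1875, 1876, 1880, 1881, 1882, 1886 → 18.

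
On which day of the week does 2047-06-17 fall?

Monday

January 1, 2047 is a Tuesday.
June 17 is day 168 of the year, i.e. 167 days after Jan 1.
167 mod 7 = 6, so advance 6 weekdays from Tuesday: Monday.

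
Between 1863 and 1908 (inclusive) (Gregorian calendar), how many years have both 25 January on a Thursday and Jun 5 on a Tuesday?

6

Check each year's weekday for 25 January and Jun 5:
  1863: Sun/Fri  1864: Mon/Sun  1865: Wed/Mon  1866: Thu/Tue ✓  1867: Fri/Wed  1868: Sat/Fri  1869: Mon/Sat  1870: Tue/Sun  1871: Wed/Mon  1872: Thu/Wed  1873: Sat/Thu  1874: Sun/Fri  1875: Mon/Sat  1876: Tue/Mon  …(18 more)…  1895: Fri/Wed  1896: Sat/Fri  1897: Mon/Sat  1898: Tue/Sun  1899: Wed/Mon  1900: Thu/Tue ✓  1901: Fri/Wed  1902: Sat/Thu  1903: Sun/Fri  1904: Mon/Sun  1905: Wed/Mon  1906: Thu/Tue ✓  1907: Fri/Wed  1908: Sat/Fri
Both conditions hold in: 1866, 1877, 1883, 1894, 1900, 1906 — 6.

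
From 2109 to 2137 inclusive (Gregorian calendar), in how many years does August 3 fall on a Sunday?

Track August 3's weekday year by year (advancing +1, or +2 across a Feb 29):
  2109: Sat  2110: Sun (+1) ✓  2111: Mon (+1)  2112: Wed (+2)  2113: Thu (+1)
  2114: Fri (+1)  2115: Sat (+1)  2116: Mon (+2)  2117: Tue (+1)  2118: Wed (+1)
  2119: Thu (+1)  2120: Sat (+2)  2121: Sun (+1) ✓  2122: Mon (+1)  2123: Tue (+1)
  2124: Thu (+2)  2125: Fri (+1)  2126: Sat (+1)  2127: Sun (+1) ✓  2128: Tue (+2)
  2129: Wed (+1)  2130: Thu (+1)  2131: Fri (+1)  2132: Sun (+2) ✓  2133: Mon (+1)
  2134: Tue (+1)  2135: Wed (+1)  2136: Fri (+2)  2137: Sat (+1)
Sunday years: 2110, 2121, 2127, 2132 — 4 in total.

4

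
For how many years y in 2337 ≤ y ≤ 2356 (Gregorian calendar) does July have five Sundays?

July has 31 days; it has five Sundays when Sunday falls among the first (month-length − 28) days — i.e. when July 1 is one of Sunday/Saturday/Friday.
July 1 by year: 2337:Thu 2338:Fri✓ 2339:Sat✓ 2340:Mon 2341:Tue 2342:Wed 2343:Thu 2344:Sat✓ 2345:Sun✓ 2346:Mon 2347:Tue 2348:Thu 2349:Fri✓ 2350:Sat✓ 2351:Sun✓ 2352:Tue 2353:Wed 2354:Thu 2355:Fri✓ 2356:Sun✓
Years with five Sundays: 2338, 2339, 2344, 2345, 2349, 2350, 2351, 2355, 2356 → 9.

9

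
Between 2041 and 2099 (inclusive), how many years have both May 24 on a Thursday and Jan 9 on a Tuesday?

Check each year's weekday for May 24 and Jan 9:
  2041: Fri/Wed  2042: Sat/Thu  2043: Sun/Fri  2044: Tue/Sat  2045: Wed/Mon  2046: Thu/Tue ✓  2047: Fri/Wed  2048: Sun/Thu  2049: Mon/Sat  2050: Tue/Sun  2051: Wed/Mon  2052: Fri/Tue  2053: Sat/Thu  2054: Sun/Fri  …(31 more)…  2086: Fri/Wed  2087: Sat/Thu  2088: Mon/Fri  2089: Tue/Sun  2090: Wed/Mon  2091: Thu/Tue ✓  2092: Sat/Wed  2093: Sun/Fri  2094: Mon/Sat  2095: Tue/Sun  2096: Thu/Mon  2097: Fri/Wed  2098: Sat/Thu  2099: Sun/Fri
Both conditions hold in: 2046, 2057, 2063, 2074, 2085, 2091 — 6.

6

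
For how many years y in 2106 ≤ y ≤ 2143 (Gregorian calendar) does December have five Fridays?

16

December has 31 days; it has five Fridays when Friday falls among the first (month-length − 28) days — i.e. when December 1 is one of Friday/Thursday/Wednesday.
December 1 by year: 2106:Wed✓ 2107:Thu✓ 2108:Sat 2109:Sun 2110:Mon 2111:Tue 2112:Thu✓ 2113:Fri✓ 2114:Sat 2115:Sun 2116:Tue 2117:Wed✓ 2118:Thu✓ 2119:Fri✓ 2120:Sun …(8 more)… 2129:Thu✓ 2130:Fri✓ 2131:Sat 2132:Mon 2133:Tue 2134:Wed✓ 2135:Thu✓ 2136:Sat 2137:Sun 2138:Mon 2139:Tue 2140:Thu✓ 2141:Fri✓ 2142:Sat 2143:Sun
Years with five Fridays: 2106, 2107, 2112, 2113, 2117, 2118, 2119, 2123, 2124, 2128, 2129, 2130, 2134, 2135, 2140, 2141 → 16.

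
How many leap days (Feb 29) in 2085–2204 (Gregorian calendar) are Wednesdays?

6

Leap years in 2085–2204: 28 of them.
Feb 29 weekday advances by 5 (mod 7) from one leap year to the next four years later (or differs when a century non-leap intervenes).
Leap-day weekdays: 2088:Sun 2092:Fri 2096:Wed✓ 2104:Fri 2108:Wed✓ 2112:Mon 2116:Sat 2120:Thu 2124:Tue 2128:Sun 2132:Fri 2136:Wed✓ 2140:Mon 2144:Sat 2148:Thu 2152:Tue 2156:Sun 2160:Fri 2164:Wed✓ 2168:Mon 2172:Sat 2176:Thu 2180:Tue 2184:Sun 2188:Fri 2192:Wed✓ 2196:Mon 2204:Wed✓
Wednesday: 2096, 2108, 2136, 2164, 2192, 2204 → 6.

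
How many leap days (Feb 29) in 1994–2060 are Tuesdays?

Leap years in 1994–2060: 17 of them.
Feb 29 weekday advances by 5 (mod 7) from one leap year to the next four years later (or differs when a century non-leap intervenes).
Leap-day weekdays: 1996:Thu 2000:Tue✓ 2004:Sun 2008:Fri 2012:Wed 2016:Mon 2020:Sat 2024:Thu 2028:Tue✓ 2032:Sun 2036:Fri 2040:Wed 2044:Mon 2048:Sat 2052:Thu 2056:Tue✓ 2060:Sun
Tuesday: 2000, 2028, 2056 → 3.

3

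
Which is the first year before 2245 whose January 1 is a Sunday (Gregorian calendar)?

2243

Jan 1 advances by 2 weekdays after a leap year and by 1 after a common year.
2245: Jan 1 is Wednesday.
2244: Monday (leap)
2243: Sunday
2243 begins on a Sunday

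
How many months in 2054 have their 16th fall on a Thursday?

Check the 16th of each month of 2054: Jan 16: Fri, Feb 16: Mon, Mar 16: Mon, Apr 16: Thu, May 16: Sat, Jun 16: Tue, Jul 16: Thu, Aug 16: Sun, Sep 16: Wed, Oct 16: Fri, Nov 16: Mon, Dec 16: Wed.
Thursday occurs in April, July — 2 months.

2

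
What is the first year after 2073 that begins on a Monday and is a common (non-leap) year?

2074

Jan 1 advances by 2 weekdays after a leap year and by 1 after a common year.
2073: Jan 1 is Sunday.
2074: Monday
2074 begins on a Monday and is a common year.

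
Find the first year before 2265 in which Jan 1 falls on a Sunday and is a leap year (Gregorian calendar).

2260

Jan 1 advances by 2 weekdays after a leap year and by 1 after a common year.
2265: Jan 1 is Sunday.
2264: Friday (leap)
2263: Thursday
2262: Wednesday
2261: Tuesday
2260: Sunday (leap)
2260 begins on a Sunday and is a leap year.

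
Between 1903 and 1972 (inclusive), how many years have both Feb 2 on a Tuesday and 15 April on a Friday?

3

Check each year's weekday for Feb 2 and 15 April:
  1903: Mon/Wed  1904: Tue/Fri ✓  1905: Thu/Sat  1906: Fri/Sun  1907: Sat/Mon  1908: Sun/Wed  1909: Tue/Thu  1910: Wed/Fri  1911: Thu/Sat  1912: Fri/Mon  1913: Sun/Tue  1914: Mon/Wed  1915: Tue/Thu  1916: Wed/Sat  …(42 more)…  1959: Mon/Wed  1960: Tue/Fri ✓  1961: Thu/Sat  1962: Fri/Sun  1963: Sat/Mon  1964: Sun/Wed  1965: Tue/Thu  1966: Wed/Fri  1967: Thu/Sat  1968: Fri/Mon  1969: Sun/Tue  1970: Mon/Wed  1971: Tue/Thu  1972: Wed/Sat
Both conditions hold in: 1904, 1932, 1960 — 3.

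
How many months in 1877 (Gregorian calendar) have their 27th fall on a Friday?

2

Check the 27th of each month of 1877: Jan 27: Sat, Feb 27: Tue, Mar 27: Tue, Apr 27: Fri, May 27: Sun, Jun 27: Wed, Jul 27: Fri, Aug 27: Mon, Sep 27: Thu, Oct 27: Sat, Nov 27: Tue, Dec 27: Thu.
Friday occurs in April, July — 2 months.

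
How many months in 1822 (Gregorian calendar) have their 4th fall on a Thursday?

Check the 4th of each month of 1822: Jan 4: Fri, Feb 4: Mon, Mar 4: Mon, Apr 4: Thu, May 4: Sat, Jun 4: Tue, Jul 4: Thu, Aug 4: Sun, Sep 4: Wed, Oct 4: Fri, Nov 4: Mon, Dec 4: Wed.
Thursday occurs in April, July — 2 months.

2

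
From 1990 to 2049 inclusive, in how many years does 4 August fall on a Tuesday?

Track 4 August's weekday year by year (advancing +1, or +2 across a Feb 29):
  1990: Sat  1991: Sun (+1)  1992: Tue (+2) ✓  1993: Wed (+1)  1994: Thu (+1)
  1995: Fri (+1)  1996: Sun (+2)  1997: Mon (+1)  1998: Tue (+1) ✓  1999: Wed (+1)
  2000: Fri (+2)  2001: Sat (+1)  2002: Sun (+1)  2003: Mon (+1)  … (32 more years) …
  2036: Mon (+2)  2037: Tue (+1) ✓  2038: Wed (+1)  2039: Thu (+1)  2040: Sat (+2)
  2041: Sun (+1)  2042: Mon (+1)  2043: Tue (+1) ✓  2044: Thu (+2)  2045: Fri (+1)
  2046: Sat (+1)  2047: Sun (+1)  2048: Tue (+2) ✓  2049: Wed (+1)
Tuesday years: 1992, 1998, 2009, 2015, 2020, 2026, 2037, 2043, 2048 — 9 in total.

9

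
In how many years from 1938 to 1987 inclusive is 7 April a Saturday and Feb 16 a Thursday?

2

Check each year's weekday for 7 April and Feb 16:
  1938: Thu/Wed  1939: Fri/Thu  1940: Sun/Fri  1941: Mon/Sun  1942: Tue/Mon  1943: Wed/Tue  1944: Fri/Wed  1945: Sat/Fri  1946: Sun/Sat  1947: Mon/Sun  1948: Wed/Mon  1949: Thu/Wed  1950: Fri/Thu  1951: Sat/Fri  …(22 more)…  1974: Sun/Sat  1975: Mon/Sun  1976: Wed/Mon  1977: Thu/Wed  1978: Fri/Thu  1979: Sat/Fri  1980: Mon/Sat  1981: Tue/Mon  1982: Wed/Tue  1983: Thu/Wed  1984: Sat/Thu ✓  1985: Sun/Sat  1986: Mon/Sun  1987: Tue/Mon
Both conditions hold in: 1956, 1984 — 2.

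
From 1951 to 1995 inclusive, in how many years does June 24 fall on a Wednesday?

Track June 24's weekday year by year (advancing +1, or +2 across a Feb 29):
  1951: Sun  1952: Tue (+2)  1953: Wed (+1) ✓  1954: Thu (+1)  1955: Fri (+1)
  1956: Sun (+2)  1957: Mon (+1)  1958: Tue (+1)  1959: Wed (+1) ✓  1960: Fri (+2)
  1961: Sat (+1)  1962: Sun (+1)  1963: Mon (+1)  1964: Wed (+2) ✓  … (17 more years) …
  1982: Thu (+1)  1983: Fri (+1)  1984: Sun (+2)  1985: Mon (+1)  1986: Tue (+1)
  1987: Wed (+1) ✓  1988: Fri (+2)  1989: Sat (+1)  1990: Sun (+1)  1991: Mon (+1)
  1992: Wed (+2) ✓  1993: Thu (+1)  1994: Fri (+1)  1995: Sat (+1)
Wednesday years: 1953, 1959, 1964, 1970, 1981, 1987, 1992 — 7 in total.

7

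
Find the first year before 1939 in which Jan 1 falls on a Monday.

Jan 1 advances by 2 weekdays after a leap year and by 1 after a common year.
1939: Jan 1 is Sunday.
1938: Saturday
1937: Friday
1936: Wednesday (leap)
1935: Tuesday
1934: Monday
1934 begins on a Monday

1934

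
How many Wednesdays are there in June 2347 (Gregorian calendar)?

4

June 2347 has 30 days and begins on Sunday.
The first Wednesday is June 4.
Wednesdays fall on 4, 11, 18, 25 — that's 4.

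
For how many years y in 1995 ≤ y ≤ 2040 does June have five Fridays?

14

June has 30 days; it has five Fridays when Friday falls among the first (month-length − 28) days — i.e. when June 1 is one of Friday/Thursday.
June 1 by year: 1995:Thu✓ 1996:Sat 1997:Sun 1998:Mon 1999:Tue 2000:Thu✓ 2001:Fri✓ 2002:Sat 2003:Sun 2004:Tue 2005:Wed 2006:Thu✓ 2007:Fri✓ 2008:Sun 2009:Mon …(16 more)… 2026:Mon 2027:Tue 2028:Thu✓ 2029:Fri✓ 2030:Sat 2031:Sun 2032:Tue 2033:Wed 2034:Thu✓ 2035:Fri✓ 2036:Sun 2037:Mon 2038:Tue 2039:Wed 2040:Fri✓
Years with five Fridays: 1995, 2000, 2001, 2006, 2007, 2012, 2017, 2018, 2023, 2028, 2029, 2034, 2035, 2040 → 14.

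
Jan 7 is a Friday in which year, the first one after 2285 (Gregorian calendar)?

From one year to the next, a fixed date's weekday advances by 1, or by 2 when a Feb 29 lies between the two dates.
2285: January 7 is Wednesday.
2286: Thursday (+1)
2287: Friday (+1)
Jan 7 falls on a Friday in 2287.

2287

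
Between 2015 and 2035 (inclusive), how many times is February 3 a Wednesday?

3

Track February 3's weekday year by year (advancing +1, or +2 across a Feb 29):
  2015: Tue  2016: Wed (+1) ✓  2017: Fri (+2)  2018: Sat (+1)  2019: Sun (+1)
  2020: Mon (+1)  2021: Wed (+2) ✓  2022: Thu (+1)  2023: Fri (+1)  2024: Sat (+1)
  2025: Mon (+2)  2026: Tue (+1)  2027: Wed (+1) ✓  2028: Thu (+1)  2029: Sat (+2)
  2030: Sun (+1)  2031: Mon (+1)  2032: Tue (+1)  2033: Thu (+2)  2034: Fri (+1)
  2035: Sat (+1)
Wednesday years: 2016, 2021, 2027 — 3 in total.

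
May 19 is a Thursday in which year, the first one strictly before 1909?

1904

From one year to the next, a fixed date's weekday advances by 1, or by 2 when a Feb 29 lies between the two dates.
1909: May 19 is Wednesday.
1908: Tuesday (−1)
1907: Sunday (−2)
1906: Saturday (−1)
1905: Friday (−1)
1904: Thursday (−1)
May 19 falls on a Thursday in 1904.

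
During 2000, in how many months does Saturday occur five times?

5

A month of length L has five Saturdays iff its first Saturday is on day ≤ L−28 (so day 1–3 in a 31-day month, 1–2 in a 30-day month, day 1 in a leap February).
Checking each month of 2000: Jan starts Sat (31d) ✓; Feb starts Tue (29d); Mar starts Wed (31d); Apr starts Sat (30d) ✓; May starts Mon (31d); Jun starts Thu (30d); Jul starts Sat (31d) ✓; Aug starts Tue (31d); Sep starts Fri (30d) ✓; Oct starts Sun (31d); Nov starts Wed (30d); Dec starts Fri (31d) ✓.
Five-Saturday months: January, April, July, September, December → 5.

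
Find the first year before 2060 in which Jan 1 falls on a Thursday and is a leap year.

Jan 1 advances by 2 weekdays after a leap year and by 1 after a common year.
2060: Jan 1 is Thursday (leap).
2059: Wednesday
2058: Tuesday
2057: Monday
2056: Saturday (leap)
2055: Friday
2054: Thursday
2053: Wednesday
2052: Monday (leap)
2051: Sunday
2050: Saturday
2049: Friday
2048: Wednesday (leap)
2047: Tuesday
2046: Monday
2045: Sunday
2044: Friday (leap)
2043: Thursday
2042: Wednesday
2041: Tuesday
2040: Sunday (leap)
2039: Saturday
2038: Friday
2037: Thursday
2036: Tuesday (leap)
2035: Monday
2034: Sunday
2033: Saturday
2032: Thursday (leap)
2032 begins on a Thursday and is a leap year.

2032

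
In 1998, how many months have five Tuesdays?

4

A month of length L has five Tuesdays iff its first Tuesday is on day ≤ L−28 (so day 1–3 in a 31-day month, 1–2 in a 30-day month, day 1 in a leap February).
Checking each month of 1998: Jan starts Thu (31d); Feb starts Sun (28d); Mar starts Sun (31d) ✓; Apr starts Wed (30d); May starts Fri (31d); Jun starts Mon (30d) ✓; Jul starts Wed (31d); Aug starts Sat (31d); Sep starts Tue (30d) ✓; Oct starts Thu (31d); Nov starts Sun (30d); Dec starts Tue (31d) ✓.
Five-Tuesday months: March, June, September, December → 4.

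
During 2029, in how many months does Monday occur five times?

5

A month of length L has five Mondays iff its first Monday is on day ≤ L−28 (so day 1–3 in a 31-day month, 1–2 in a 30-day month, day 1 in a leap February).
Checking each month of 2029: Jan starts Mon (31d) ✓; Feb starts Thu (28d); Mar starts Thu (31d); Apr starts Sun (30d) ✓; May starts Tue (31d); Jun starts Fri (30d); Jul starts Sun (31d) ✓; Aug starts Wed (31d); Sep starts Sat (30d); Oct starts Mon (31d) ✓; Nov starts Thu (30d); Dec starts Sat (31d) ✓.
Five-Monday months: January, April, July, October, December → 5.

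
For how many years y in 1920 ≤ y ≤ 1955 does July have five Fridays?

July has 31 days; it has five Fridays when Friday falls among the first (month-length − 28) days — i.e. when July 1 is one of Friday/Thursday/Wednesday.
July 1 by year: 1920:Thu✓ 1921:Fri✓ 1922:Sat 1923:Sun 1924:Tue 1925:Wed✓ 1926:Thu✓ 1927:Fri✓ 1928:Sun 1929:Mon 1930:Tue 1931:Wed✓ 1932:Fri✓ 1933:Sat 1934:Sun …(6 more)… 1941:Tue 1942:Wed✓ 1943:Thu✓ 1944:Sat 1945:Sun 1946:Mon 1947:Tue 1948:Thu✓ 1949:Fri✓ 1950:Sat 1951:Sun 1952:Tue 1953:Wed✓ 1954:Thu✓ 1955:Fri✓
Years with five Fridays: 1920, 1921, 1925, 1926, 1927, 1931, 1932, 1936, 1937, 1938, 1942, 1943, 1948, 1949, 1953, 1954, 1955 → 17.

17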